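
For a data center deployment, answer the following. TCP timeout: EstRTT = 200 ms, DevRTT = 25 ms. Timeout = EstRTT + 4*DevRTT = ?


Given: EstRTT = 200 ms, DevRTT = 25 ms
Timeout = EstRTT + 4 * DevRTT
4 * DevRTT = 4 * 25 = 100
Timeout = 200 + 100 = 300 ms

300


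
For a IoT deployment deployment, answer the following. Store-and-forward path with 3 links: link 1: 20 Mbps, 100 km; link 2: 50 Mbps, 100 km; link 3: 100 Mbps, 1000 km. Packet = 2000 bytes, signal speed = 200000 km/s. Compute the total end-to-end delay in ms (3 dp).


Packet = 2000 bytes = 16000 bits. Store-and-forward: sum (t_trans + t_prop) per link.
Link 1: t_trans = 16000/(20*10^6) s = 0.8000 ms; t_prop = 100/200000 s = 0.5000 ms; subtotal = 1.3000 ms
Link 2: t_trans = 16000/(50*10^6) s = 0.3200 ms; t_prop = 100/200000 s = 0.5000 ms; subtotal = 0.8200 ms
Link 3: t_trans = 16000/(100*10^6) s = 0.1600 ms; t_prop = 1000/200000 s = 5.0000 ms; subtotal = 5.1600 ms
End-to-end = 1.3000 + 0.8200 + 5.1600 = 7.2800 ms -> 7.280 ms (3 dp)

7.280


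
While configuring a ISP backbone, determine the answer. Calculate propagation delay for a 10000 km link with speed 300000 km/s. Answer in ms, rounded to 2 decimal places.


Given: distance = 10000 km, speed = 300000 km/s
Delay = distance / speed = 10000 / 300000 seconds
Delay in ms = 10000 * 1000 / 300000
Delay = 33.3333 ms
Rounded to 2 dp = 33.33 ms

33.33


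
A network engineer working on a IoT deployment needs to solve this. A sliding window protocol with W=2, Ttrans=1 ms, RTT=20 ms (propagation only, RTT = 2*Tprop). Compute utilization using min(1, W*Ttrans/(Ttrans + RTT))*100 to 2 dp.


Given: W = 2, Ttrans = 1 ms, RTT = 20 ms (= 2 * Tprop, Tprop = 10 ms)
Cycle time = Ttrans + RTT = 1 + 20 = 21 ms (first packet sent until its ACK returns)
W * Ttrans = 2 * 1 = 2 ms of sending per cycle
W * Ttrans / (Ttrans + RTT) = 2 / 21 = 0.095238
U = min(1, 0.095238) = 0.095238
U% = 9.52%

9.52


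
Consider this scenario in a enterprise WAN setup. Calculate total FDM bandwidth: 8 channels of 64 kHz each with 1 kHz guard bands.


Given: 8 channels, 64 kHz each, guard = 1 kHz
Channel bandwidth = 8 * 64 = 512 kHz
Guard bands = 7 gaps * 1 kHz = 7 kHz
Total = 512 + 7 = 519 kHz

519


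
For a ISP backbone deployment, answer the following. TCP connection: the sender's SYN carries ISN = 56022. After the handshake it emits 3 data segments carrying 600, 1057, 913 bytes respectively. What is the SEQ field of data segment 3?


The SYN occupies sequence number ISN = 56022, so the first data byte is ISN + 1 = 56023.
SEQ of data segment i = (ISN + 1) + sum of payload sizes of segments 1..i-1.
Segment 1: SEQ = 56023, payload = 600 bytes
Segment 2: SEQ = 56623, payload = 1057 bytes
Segment 3: SEQ = 57680, payload = 913 bytes
SEQ of segment 3 = 56023 + 600 + 1057 = 57680

57680


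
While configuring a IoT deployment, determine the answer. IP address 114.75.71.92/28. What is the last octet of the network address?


Given: IP = 114.75.71.92, prefix = /28
Subnet mask = 255.255.255.240
Last octet of IP: 92
Last octet of mask: 240
Network last octet = 92 AND 240 = 80

80


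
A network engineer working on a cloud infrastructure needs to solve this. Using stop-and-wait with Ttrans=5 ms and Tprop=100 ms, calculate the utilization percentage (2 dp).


Given: Ttrans = 5 ms, Tprop = 100 ms
RTT = 2 * Tprop = 2 * 100 = 200 ms
U = Ttrans / (Ttrans + RTT)
U = 5 / (5 + 200)
U = 5 / 205 = 0.02439
U% = 2.44%

2.44


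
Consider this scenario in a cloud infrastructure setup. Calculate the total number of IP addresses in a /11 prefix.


Given: CIDR prefix /11
Host bits = 32 - 11 = 21
Total addresses = 2^21 = 2097152

2097152


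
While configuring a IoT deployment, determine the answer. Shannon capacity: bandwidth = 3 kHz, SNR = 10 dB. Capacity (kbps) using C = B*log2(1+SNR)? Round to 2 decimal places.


Given: B = 3 kHz, SNR = 10 dB
SNR linear = 10^(10/10) = 10
1 + SNR = 11
log2(11) = 3.4594316186
C = 3 * 1000 * 3.4594316186 = 10378.2949 bps
C = 10.378295 kbps -> 10.38 kbps (2 dp)

10.38


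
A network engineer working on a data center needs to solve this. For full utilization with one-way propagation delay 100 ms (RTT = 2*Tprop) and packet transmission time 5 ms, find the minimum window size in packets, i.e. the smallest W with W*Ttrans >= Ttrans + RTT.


Given: Ttrans = 5 ms, RTT = 200 ms (= 2 * Tprop, Tprop = 100 ms)
Time until first ACK returns = Ttrans + RTT = 5 + 200 = 205 ms
Need W * Ttrans >= Ttrans + RTT  ->  W >= (Ttrans + RTT) / Ttrans
(Ttrans + RTT) / Ttrans = 205 / 5 = 41
W_min = ceil(41) = 41

41


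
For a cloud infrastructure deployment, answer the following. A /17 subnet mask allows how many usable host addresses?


Given: subnet mask /17
Host bits = 32 - 17 = 15
Total addresses = 2^15 = 32768
Usable hosts = 32768 - 2 (network + broadcast) = 32766

32766


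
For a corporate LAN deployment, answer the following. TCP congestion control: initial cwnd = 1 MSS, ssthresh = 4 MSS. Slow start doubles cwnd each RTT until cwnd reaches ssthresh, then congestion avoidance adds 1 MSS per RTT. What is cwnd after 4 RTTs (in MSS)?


RTT 0: cwnd = 1 MSS (initial)
RTT 1: cwnd = 2 MSS (slow start, doubled)
RTT 2: cwnd = 4 MSS (slow start, doubled)
RTT 3: cwnd = 5 MSS (congestion avoidance, +1)
RTT 4: cwnd = 6 MSS (congestion avoidance, +1)

6


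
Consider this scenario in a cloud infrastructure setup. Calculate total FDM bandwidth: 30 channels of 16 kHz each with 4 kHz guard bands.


Given: 30 channels, 16 kHz each, guard = 4 kHz
Channel bandwidth = 30 * 16 = 480 kHz
Guard bands = 29 gaps * 4 kHz = 116 kHz
Total = 480 + 116 = 596 kHz

596


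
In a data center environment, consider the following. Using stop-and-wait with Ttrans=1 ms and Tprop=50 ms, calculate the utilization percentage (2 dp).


Given: Ttrans = 1 ms, Tprop = 50 ms
RTT = 2 * Tprop = 2 * 50 = 100 ms
U = Ttrans / (Ttrans + RTT)
U = 1 / (1 + 100)
U = 1 / 101 = 0.009901
U% = 0.99%

0.99


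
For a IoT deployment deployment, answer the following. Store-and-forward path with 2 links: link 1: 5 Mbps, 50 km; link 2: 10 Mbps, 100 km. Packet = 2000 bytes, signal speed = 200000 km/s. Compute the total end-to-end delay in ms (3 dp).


Packet = 2000 bytes = 16000 bits. Store-and-forward: sum (t_trans + t_prop) per link.
Link 1: t_trans = 16000/(5*10^6) s = 3.2000 ms; t_prop = 50/200000 s = 0.2500 ms; subtotal = 3.4500 ms
Link 2: t_trans = 16000/(10*10^6) s = 1.6000 ms; t_prop = 100/200000 s = 0.5000 ms; subtotal = 2.1000 ms
End-to-end = 3.4500 + 2.1000 = 5.5500 ms -> 5.550 ms (3 dp)

5.550


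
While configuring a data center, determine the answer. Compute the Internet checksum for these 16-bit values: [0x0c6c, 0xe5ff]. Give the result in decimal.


Given words: [0x0c6c, 0xe5ff]
Step 1: Sum all words
Raw sum = 3180 + 58879 = 62059
One's complement = ~62059 & 0xFFFF = 3476

3476


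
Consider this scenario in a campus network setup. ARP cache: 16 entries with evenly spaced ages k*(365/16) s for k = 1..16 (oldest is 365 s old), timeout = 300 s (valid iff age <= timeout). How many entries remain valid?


Ages are k * 365/16 s for k = 1..16 (spacing = 22.8125 s).
Entry k is valid iff k * 365/16 <= 300 iff k <= 16 * 300 / 365 = 13.1507
n_valid = floor(13.1507) = 13
(n_stale = 16 - 13 = 3)

13


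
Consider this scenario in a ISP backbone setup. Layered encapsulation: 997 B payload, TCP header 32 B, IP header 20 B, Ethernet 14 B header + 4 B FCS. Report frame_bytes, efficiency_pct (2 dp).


TCP segment = 997 + 32 = 1029 B
IP packet = 1029 + 20 = 1049 B
Ethernet frame = 1049 + 14 + 4 = 1067 B
Efficiency = app / frame = 997 / 1067 = 0.934396 = 93.4396% -> 93.44% (2 dp)

1067, 93.44


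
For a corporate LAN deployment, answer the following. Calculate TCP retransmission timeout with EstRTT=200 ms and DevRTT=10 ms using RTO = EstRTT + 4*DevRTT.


Given: EstRTT = 200 ms, DevRTT = 10 ms
Timeout = EstRTT + 4 * DevRTT
4 * DevRTT = 4 * 10 = 40
Timeout = 200 + 40 = 240 ms

240


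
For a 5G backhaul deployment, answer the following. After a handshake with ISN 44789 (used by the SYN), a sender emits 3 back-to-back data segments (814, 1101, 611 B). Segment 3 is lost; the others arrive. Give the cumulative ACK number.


SYN uses sequence number 44789; first data byte = ISN + 1 = 44790.
Segment 1: SEQ = 44790, len = 814 B, covers [44790, 45603]
Segment 2: SEQ = 45604, len = 1101 B, covers [45604, 46704]
Segment 3: SEQ = 46705, len = 611 B, covers [46705, 47315] [LOST]
In-order data received: bytes [44790, 46704] (segments 1..2).
Segment 3 missing -> gap begins at byte 46705.
Cumulative ACK = next expected in-order byte = 44790 + 814 + 1101 = 46705

46705


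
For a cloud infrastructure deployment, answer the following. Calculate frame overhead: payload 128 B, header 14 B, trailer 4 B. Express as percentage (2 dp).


Given: payload = 128 B, header = 14 B, trailer = 4 B
Overhead bytes = header + trailer = 14 + 4 = 18
Total frame = payload + overhead = 128 + 18 = 146
Overhead % = 18 / 146 * 100 = 12.3288% -> 12.33% (2 dp)

12.33


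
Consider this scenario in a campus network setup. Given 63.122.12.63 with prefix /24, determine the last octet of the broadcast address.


Given: IP = 63.122.12.63, prefix = /24
Host bits = 32 - 24 = 8
Network last octet = 63 AND mask = 0
Host part size = 2^8 - 1 = 255
Broadcast last octet = 0 OR 255 = 255

255


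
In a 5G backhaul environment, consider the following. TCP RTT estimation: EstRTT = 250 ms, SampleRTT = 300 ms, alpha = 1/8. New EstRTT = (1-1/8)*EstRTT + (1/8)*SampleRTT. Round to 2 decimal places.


Given: EstRTT = 250 ms, SampleRTT = 300 ms, alpha = 1/8
New EstRTT = (1 - alpha) * EstRTT + alpha * SampleRTT
(7/8) * 250 = 218.75
(1/8) * 300 = 37.5
New EstRTT = 218.75 + 37.5 = 256.25 ms -> 256.25 ms (2 dp)

256.25


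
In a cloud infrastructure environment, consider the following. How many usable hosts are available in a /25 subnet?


Given: subnet mask /25
Host bits = 32 - 25 = 7
Total addresses = 2^7 = 128
Usable hosts = 128 - 2 (network + broadcast) = 126

126


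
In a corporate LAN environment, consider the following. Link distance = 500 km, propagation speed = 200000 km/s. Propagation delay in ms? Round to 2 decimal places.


Given: distance = 500 km, speed = 200000 km/s
Delay = distance / speed = 500 / 200000 seconds
Delay in ms = 500 * 1000 / 200000
Delay = 2.5000 ms
Rounded to 2 dp = 2.50 ms

2.50


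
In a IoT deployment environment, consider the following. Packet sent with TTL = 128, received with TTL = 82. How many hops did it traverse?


Given: initial TTL = 128, received TTL = 82
Hops = initial TTL - received TTL
Hops = 128 - 82 = 46

46


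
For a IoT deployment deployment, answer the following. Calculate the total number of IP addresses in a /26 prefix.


Given: CIDR prefix /26
Host bits = 32 - 26 = 6
Total addresses = 2^6 = 64

64


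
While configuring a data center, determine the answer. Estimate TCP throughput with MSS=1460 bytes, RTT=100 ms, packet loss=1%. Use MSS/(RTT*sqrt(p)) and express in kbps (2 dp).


Given: MSS = 1460 bytes, RTT = 100 ms, loss = 1%
RTT in seconds = 100 / 1000 = 0.1
Loss rate = 1% = 0.01
sqrt(loss) = sqrt(0.01) = 0.1
Throughput (bytes/s) = 1460 / (0.1 * 0.1) = 146000.0000
Throughput (kbps) = 146000.0000 * 8 / 1000 = 1168.000000 -> 1168.00 kbps (2 dp)

1168.00


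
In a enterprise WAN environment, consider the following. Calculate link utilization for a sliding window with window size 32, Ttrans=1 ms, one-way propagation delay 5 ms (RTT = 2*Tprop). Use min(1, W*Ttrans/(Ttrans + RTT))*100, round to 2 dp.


Given: W = 32, Ttrans = 1 ms, RTT = 10 ms (= 2 * Tprop, Tprop = 5 ms)
Cycle time = Ttrans + RTT = 1 + 10 = 11 ms (first packet sent until its ACK returns)
W * Ttrans = 32 * 1 = 32 ms of sending per cycle
W * Ttrans / (Ttrans + RTT) = 32 / 11 = 2.909091
U = min(1, 2.909091) = 1.000000
U% = 100.00%

100.00


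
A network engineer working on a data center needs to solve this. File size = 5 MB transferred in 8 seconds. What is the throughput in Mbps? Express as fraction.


Given: file = 5 MB, time = 8 s
File in Mb = 5 * 8 = 40 Mb
Throughput = 40 / 8 Mbps
Throughput = 5 Mbps

5


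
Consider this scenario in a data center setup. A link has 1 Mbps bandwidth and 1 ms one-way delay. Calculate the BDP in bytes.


Given: bandwidth = 1 Mbps, delay = 1 ms
BDP in bits = 1 * 10^6 * 1 / 1000
BDP in bits = 1000
BDP in bytes = 1000 / 8 = 125

125


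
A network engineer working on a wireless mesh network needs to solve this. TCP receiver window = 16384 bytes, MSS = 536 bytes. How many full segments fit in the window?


Given: RWND = 16384 bytes, MSS = 536 bytes
Full segments = floor(RWND / MSS)
Full segments = floor(16384 / 536)
Full segments = floor(30.5672) = 30

30


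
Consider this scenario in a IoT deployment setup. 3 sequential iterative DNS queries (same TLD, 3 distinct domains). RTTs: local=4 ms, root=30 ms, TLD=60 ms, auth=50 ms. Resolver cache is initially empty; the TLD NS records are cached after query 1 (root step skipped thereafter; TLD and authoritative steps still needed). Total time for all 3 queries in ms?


Lookup 1 (cold cache): local + root + TLD + auth = 4 + 30 + 60 + 50 = 144 ms
Lookups 2..3 (TLD NS cached -> skip root; new domain -> still ask TLD and auth): local + TLD + auth = 4 + 60 + 50 = 114 ms each
Remaining 2 lookups: 2 * 114 = 228 ms
Total = 144 + 228 = 372 ms

372


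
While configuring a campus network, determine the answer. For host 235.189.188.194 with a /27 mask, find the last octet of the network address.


Given: IP = 235.189.188.194, prefix = /27
Subnet mask = 255.255.255.224
Last octet of IP: 194
Last octet of mask: 224
Network last octet = 194 AND 224 = 192

192


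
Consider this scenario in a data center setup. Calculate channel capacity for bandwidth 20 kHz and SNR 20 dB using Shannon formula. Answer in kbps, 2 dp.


Given: B = 20 kHz, SNR = 20 dB
SNR linear = 10^(20/10) = 100
1 + SNR = 101
log2(101) = 6.6582114828
C = 20 * 1000 * 6.6582114828 = 133164.2297 bps
C = 133.164230 kbps -> 133.16 kbps (2 dp)

133.16


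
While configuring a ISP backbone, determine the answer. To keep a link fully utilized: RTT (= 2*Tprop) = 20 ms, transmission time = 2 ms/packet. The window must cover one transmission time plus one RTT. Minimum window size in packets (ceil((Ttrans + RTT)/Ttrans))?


Given: Ttrans = 2 ms, RTT = 20 ms (= 2 * Tprop, Tprop = 10 ms)
Time until first ACK returns = Ttrans + RTT = 2 + 20 = 22 ms
Need W * Ttrans >= Ttrans + RTT  ->  W >= (Ttrans + RTT) / Ttrans
(Ttrans + RTT) / Ttrans = 22 / 2 = 11
W_min = ceil(11) = 11

11


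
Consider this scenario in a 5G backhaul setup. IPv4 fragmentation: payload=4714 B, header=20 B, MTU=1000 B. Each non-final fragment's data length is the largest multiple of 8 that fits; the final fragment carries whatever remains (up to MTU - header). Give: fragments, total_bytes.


Max data per non-final fragment = floor((MTU - header)/8)*8 = floor((1000 - 20)/8)*8 = floor(980/8)*8 = 976 B
Final fragment needs no 8-byte alignment: it can carry up to MTU - header = 980 B
Non-final fragments needed = ceil((payload - 980) / 976) = ceil(3734/976) = ceil(3.8258) = 4
Number of fragments = 4 + 1 = 5
Fragment sizes (data): 4 * 976 B + 810 B (last, 810 <= 980 OK)
Total bytes sent = payload + n_frags * header = 4714 + 5*20 = 4714 + 100 = 4814 B

5, 4814


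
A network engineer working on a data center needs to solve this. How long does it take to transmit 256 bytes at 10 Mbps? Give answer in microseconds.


Given: packet = 256 bytes, bandwidth = 10 Mbps
Packet in bits = 256 * 8 = 2048 bits
Bandwidth = 10 * 10^6 = 10000000 bps
Time = 2048 / 10000000 seconds
Time in us = 2048 * 10^6 / 10000000 = 204.8

204.8


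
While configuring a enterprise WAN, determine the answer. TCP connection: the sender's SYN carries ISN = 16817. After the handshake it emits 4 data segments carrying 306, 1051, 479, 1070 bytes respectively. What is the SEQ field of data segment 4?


The SYN occupies sequence number ISN = 16817, so the first data byte is ISN + 1 = 16818.
SEQ of data segment i = (ISN + 1) + sum of payload sizes of segments 1..i-1.
Segment 1: SEQ = 16818, payload = 306 bytes
Segment 2: SEQ = 17124, payload = 1051 bytes
Segment 3: SEQ = 18175, payload = 479 bytes
Segment 4: SEQ = 18654, payload = 1070 bytes
SEQ of segment 4 = 16818 + 306 + 1051 + 479 = 18654

18654


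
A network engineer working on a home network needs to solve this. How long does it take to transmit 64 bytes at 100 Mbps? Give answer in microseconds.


Given: packet = 64 bytes, bandwidth = 100 Mbps
Packet in bits = 64 * 8 = 512 bits
Bandwidth = 100 * 10^6 = 100000000 bps
Time = 512 / 100000000 seconds
Time in us = 512 * 10^6 / 100000000 = 5.12

5.12


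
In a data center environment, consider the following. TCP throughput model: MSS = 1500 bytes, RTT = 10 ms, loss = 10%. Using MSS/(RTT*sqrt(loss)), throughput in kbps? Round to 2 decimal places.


Given: MSS = 1500 bytes, RTT = 10 ms, loss = 10%
RTT in seconds = 10 / 1000 = 0.01
Loss rate = 10% = 0.1
sqrt(loss) = sqrt(0.1) = 0.316227766017
Throughput (bytes/s) = 1500 / (0.01 * 0.316227766017) = 474341.6490
Throughput (kbps) = 474341.6490 * 8 / 1000 = 3794.733192 -> 3794.73 kbps (2 dp)

3794.73


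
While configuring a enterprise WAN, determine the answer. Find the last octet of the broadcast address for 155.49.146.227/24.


Given: IP = 155.49.146.227, prefix = /24
Host bits = 32 - 24 = 8
Network last octet = 227 AND mask = 0
Host part size = 2^8 - 1 = 255
Broadcast last octet = 0 OR 255 = 255

255


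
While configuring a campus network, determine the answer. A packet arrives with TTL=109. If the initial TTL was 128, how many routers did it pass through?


Given: initial TTL = 128, received TTL = 109
Hops = initial TTL - received TTL
Hops = 128 - 109 = 19

19


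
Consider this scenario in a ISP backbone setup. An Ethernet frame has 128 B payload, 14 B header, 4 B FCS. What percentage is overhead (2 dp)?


Given: payload = 128 B, header = 14 B, trailer = 4 B
Overhead bytes = header + trailer = 14 + 4 = 18
Total frame = payload + overhead = 128 + 18 = 146
Overhead % = 18 / 146 * 100 = 12.3288% -> 12.33% (2 dp)

12.33


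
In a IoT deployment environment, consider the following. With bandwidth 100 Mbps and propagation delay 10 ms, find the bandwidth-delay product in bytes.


Given: bandwidth = 100 Mbps, delay = 10 ms
BDP in bits = 100 * 10^6 * 10 / 1000
BDP in bits = 1000000
BDP in bytes = 1000000 / 8 = 125000

125000


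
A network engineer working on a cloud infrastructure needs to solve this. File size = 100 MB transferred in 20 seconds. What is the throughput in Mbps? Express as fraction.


Given: file = 100 MB, time = 20 s
File in Mb = 100 * 8 = 800 Mb
Throughput = 800 / 20 Mbps
Throughput = 40 Mbps

40


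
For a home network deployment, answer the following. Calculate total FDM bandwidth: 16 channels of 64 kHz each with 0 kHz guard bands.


Given: 16 channels, 64 kHz each, guard = 0 kHz
Channel bandwidth = 16 * 64 = 1024 kHz
Guard bands = 15 gaps * 0 kHz = 0 kHz
Total = 1024 + 0 = 1024 kHz

1024


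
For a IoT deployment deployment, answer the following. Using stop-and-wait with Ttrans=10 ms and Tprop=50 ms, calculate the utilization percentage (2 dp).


Given: Ttrans = 10 ms, Tprop = 50 ms
RTT = 2 * Tprop = 2 * 50 = 100 ms
U = Ttrans / (Ttrans + RTT)
U = 10 / (10 + 100)
U = 10 / 110 = 0.090909
U% = 9.09%

9.09


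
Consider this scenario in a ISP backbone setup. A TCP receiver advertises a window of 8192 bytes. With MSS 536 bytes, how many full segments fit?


Given: RWND = 8192 bytes, MSS = 536 bytes
Full segments = floor(RWND / MSS)
Full segments = floor(8192 / 536)
Full segments = floor(15.2836) = 15

15


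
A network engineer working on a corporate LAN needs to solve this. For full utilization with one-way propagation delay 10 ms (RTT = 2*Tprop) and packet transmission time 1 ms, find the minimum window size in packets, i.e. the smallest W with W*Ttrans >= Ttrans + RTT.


Given: Ttrans = 1 ms, RTT = 20 ms (= 2 * Tprop, Tprop = 10 ms)
Time until first ACK returns = Ttrans + RTT = 1 + 20 = 21 ms
Need W * Ttrans >= Ttrans + RTT  ->  W >= (Ttrans + RTT) / Ttrans
(Ttrans + RTT) / Ttrans = 21 / 1 = 21
W_min = ceil(21) = 21

21


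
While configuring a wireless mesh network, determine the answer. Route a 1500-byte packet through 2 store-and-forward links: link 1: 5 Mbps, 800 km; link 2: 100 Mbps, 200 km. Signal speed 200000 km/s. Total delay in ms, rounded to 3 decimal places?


Packet = 1500 bytes = 12000 bits. Store-and-forward: sum (t_trans + t_prop) per link.
Link 1: t_trans = 12000/(5*10^6) s = 2.4000 ms; t_prop = 800/200000 s = 4.0000 ms; subtotal = 6.4000 ms
Link 2: t_trans = 12000/(100*10^6) s = 0.1200 ms; t_prop = 200/200000 s = 1.0000 ms; subtotal = 1.1200 ms
End-to-end = 6.4000 + 1.1200 = 7.5200 ms -> 7.520 ms (3 dp)

7.520


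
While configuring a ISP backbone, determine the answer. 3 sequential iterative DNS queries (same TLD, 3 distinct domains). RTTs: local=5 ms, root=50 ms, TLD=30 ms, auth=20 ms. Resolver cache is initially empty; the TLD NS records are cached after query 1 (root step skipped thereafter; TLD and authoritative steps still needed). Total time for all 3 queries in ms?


Lookup 1 (cold cache): local + root + TLD + auth = 5 + 50 + 30 + 20 = 105 ms
Lookups 2..3 (TLD NS cached -> skip root; new domain -> still ask TLD and auth): local + TLD + auth = 5 + 30 + 20 = 55 ms each
Remaining 2 lookups: 2 * 55 = 110 ms
Total = 105 + 110 = 215 ms

215


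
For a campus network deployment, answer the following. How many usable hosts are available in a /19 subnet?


Given: subnet mask /19
Host bits = 32 - 19 = 13
Total addresses = 2^13 = 8192
Usable hosts = 8192 - 2 (network + broadcast) = 8190

8190


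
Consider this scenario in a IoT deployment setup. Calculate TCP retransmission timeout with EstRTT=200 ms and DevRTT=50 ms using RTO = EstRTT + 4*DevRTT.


Given: EstRTT = 200 ms, DevRTT = 50 ms
Timeout = EstRTT + 4 * DevRTT
4 * DevRTT = 4 * 50 = 200
Timeout = 200 + 200 = 400 ms

400


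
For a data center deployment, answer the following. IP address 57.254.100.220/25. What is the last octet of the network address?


Given: IP = 57.254.100.220, prefix = /25
Subnet mask = 255.255.255.128
Last octet of IP: 220
Last octet of mask: 128
Network last octet = 220 AND 128 = 128

128


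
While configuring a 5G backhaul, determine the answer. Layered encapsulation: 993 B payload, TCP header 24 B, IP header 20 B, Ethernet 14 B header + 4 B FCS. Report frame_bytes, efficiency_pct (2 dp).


TCP segment = 993 + 24 = 1017 B
IP packet = 1017 + 20 = 1037 B
Ethernet frame = 1037 + 14 + 4 = 1055 B
Efficiency = app / frame = 993 / 1055 = 0.941232 = 94.1232% -> 94.12% (2 dp)

1055, 94.12


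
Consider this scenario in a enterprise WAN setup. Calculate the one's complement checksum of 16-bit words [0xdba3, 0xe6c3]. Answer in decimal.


Given words: [0xdba3, 0xe6c3]
Step 1: Sum all words
Raw sum = 56227 + 59075 = 115302
Step 2: Fold carry: (49766 + 1) = 49767
One's complement = ~49767 & 0xFFFF = 15768

15768


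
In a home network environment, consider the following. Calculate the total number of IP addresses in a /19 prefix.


Given: CIDR prefix /19
Host bits = 32 - 19 = 13
Total addresses = 2^13 = 8192

8192


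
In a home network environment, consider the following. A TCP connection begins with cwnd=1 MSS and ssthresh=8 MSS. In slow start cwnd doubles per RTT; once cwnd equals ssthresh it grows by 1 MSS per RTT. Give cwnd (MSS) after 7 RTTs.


RTT 0: cwnd = 1 MSS (initial)
RTT 1: cwnd = 2 MSS (slow start, doubled)
RTT 2: cwnd = 4 MSS (slow start, doubled)
RTT 3: cwnd = 8 MSS (slow start, doubled)
RTT 4: cwnd = 9 MSS (congestion avoidance, +1)
RTT 5: cwnd = 10 MSS (congestion avoidance, +1)
RTT 6: cwnd = 11 MSS (congestion avoidance, +1)
RTT 7: cwnd = 12 MSS (congestion avoidance, +1)

12


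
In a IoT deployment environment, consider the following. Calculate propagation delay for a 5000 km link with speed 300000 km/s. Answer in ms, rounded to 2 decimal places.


Given: distance = 5000 km, speed = 300000 km/s
Delay = distance / speed = 5000 / 300000 seconds
Delay in ms = 5000 * 1000 / 300000
Delay = 16.6667 ms
Rounded to 2 dp = 16.67 ms

16.67


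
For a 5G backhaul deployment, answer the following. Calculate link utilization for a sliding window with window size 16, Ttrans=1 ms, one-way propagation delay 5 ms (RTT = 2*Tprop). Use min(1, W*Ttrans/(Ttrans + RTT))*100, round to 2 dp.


Given: W = 16, Ttrans = 1 ms, RTT = 10 ms (= 2 * Tprop, Tprop = 5 ms)
Cycle time = Ttrans + RTT = 1 + 10 = 11 ms (first packet sent until its ACK returns)
W * Ttrans = 16 * 1 = 16 ms of sending per cycle
W * Ttrans / (Ttrans + RTT) = 16 / 11 = 1.454545
U = min(1, 1.454545) = 1.000000
U% = 100.00%

100.00


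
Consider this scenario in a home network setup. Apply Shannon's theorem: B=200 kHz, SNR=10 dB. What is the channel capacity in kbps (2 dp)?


Given: B = 200 kHz, SNR = 10 dB
SNR linear = 10^(10/10) = 10
1 + SNR = 11
log2(11) = 3.4594316186
C = 200 * 1000 * 3.4594316186 = 691886.3237 bps
C = 691.886324 kbps -> 691.89 kbps (2 dp)

691.89


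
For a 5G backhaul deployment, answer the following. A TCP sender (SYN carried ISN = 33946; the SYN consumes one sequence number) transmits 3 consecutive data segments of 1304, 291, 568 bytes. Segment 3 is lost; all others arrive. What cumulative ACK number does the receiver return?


SYN uses sequence number 33946; first data byte = ISN + 1 = 33947.
Segment 1: SEQ = 33947, len = 1304 B, covers [33947, 35250]
Segment 2: SEQ = 35251, len = 291 B, covers [35251, 35541]
Segment 3: SEQ = 35542, len = 568 B, covers [35542, 36109] [LOST]
In-order data received: bytes [33947, 35541] (segments 1..2).
Segment 3 missing -> gap begins at byte 35542.
Cumulative ACK = next expected in-order byte = 33947 + 1304 + 291 = 35542

35542


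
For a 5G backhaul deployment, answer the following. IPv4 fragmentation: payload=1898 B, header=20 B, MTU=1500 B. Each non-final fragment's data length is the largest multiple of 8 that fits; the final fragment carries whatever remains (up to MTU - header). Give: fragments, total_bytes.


Max data per non-final fragment = floor((MTU - header)/8)*8 = floor((1500 - 20)/8)*8 = floor(1480/8)*8 = 1480 B
Final fragment needs no 8-byte alignment: it can carry up to MTU - header = 1480 B
Non-final fragments needed = ceil((payload - 1480) / 1480) = ceil(418/1480) = ceil(0.2824) = 1
Number of fragments = 1 + 1 = 2
Fragment sizes (data): 1 * 1480 B + 418 B (last, 418 <= 1480 OK)
Total bytes sent = payload + n_frags * header = 1898 + 2*20 = 1898 + 40 = 1938 B

2, 1938


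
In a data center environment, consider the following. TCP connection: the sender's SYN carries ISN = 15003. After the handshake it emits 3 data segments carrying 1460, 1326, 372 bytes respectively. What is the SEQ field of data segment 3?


The SYN occupies sequence number ISN = 15003, so the first data byte is ISN + 1 = 15004.
SEQ of data segment i = (ISN + 1) + sum of payload sizes of segments 1..i-1.
Segment 1: SEQ = 15004, payload = 1460 bytes
Segment 2: SEQ = 16464, payload = 1326 bytes
Segment 3: SEQ = 17790, payload = 372 bytes
SEQ of segment 3 = 15004 + 1460 + 1326 = 17790

17790


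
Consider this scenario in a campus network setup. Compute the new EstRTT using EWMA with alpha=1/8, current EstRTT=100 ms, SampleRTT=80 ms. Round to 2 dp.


Given: EstRTT = 100 ms, SampleRTT = 80 ms, alpha = 1/8
New EstRTT = (1 - alpha) * EstRTT + alpha * SampleRTT
(7/8) * 100 = 87.5
(1/8) * 80 = 10
New EstRTT = 87.5 + 10 = 97.5 ms -> 97.50 ms (2 dp)

97.50


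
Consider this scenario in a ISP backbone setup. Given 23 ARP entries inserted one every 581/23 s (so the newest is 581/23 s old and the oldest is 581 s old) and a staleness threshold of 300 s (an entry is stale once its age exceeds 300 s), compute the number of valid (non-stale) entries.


Ages are k * 581/23 s for k = 1..23 (spacing = 25.2609 s).
Entry k is valid iff k * 581/23 <= 300 iff k <= 23 * 300 / 581 = 11.8761
n_valid = floor(11.8761) = 11
(n_stale = 23 - 11 = 12)

11


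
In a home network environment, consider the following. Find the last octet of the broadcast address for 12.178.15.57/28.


Given: IP = 12.178.15.57, prefix = /28
Host bits = 32 - 28 = 4
Network last octet = 57 AND mask = 48
Host part size = 2^4 - 1 = 15
Broadcast last octet = 48 OR 15 = 63

63


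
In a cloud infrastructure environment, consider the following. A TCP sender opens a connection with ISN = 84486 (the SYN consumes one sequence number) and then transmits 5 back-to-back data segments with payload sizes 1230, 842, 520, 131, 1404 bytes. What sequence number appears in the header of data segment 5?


The SYN occupies sequence number ISN = 84486, so the first data byte is ISN + 1 = 84487.
SEQ of data segment i = (ISN + 1) + sum of payload sizes of segments 1..i-1.
Segment 1: SEQ = 84487, payload = 1230 bytes
Segment 2: SEQ = 85717, payload = 842 bytes
Segment 3: SEQ = 86559, payload = 520 bytes
Segment 4: SEQ = 87079, payload = 131 bytes
Segment 5: SEQ = 87210, payload = 1404 bytes
SEQ of segment 5 = 84487 + 1230 + 842 + 520 + 131 = 87210

87210


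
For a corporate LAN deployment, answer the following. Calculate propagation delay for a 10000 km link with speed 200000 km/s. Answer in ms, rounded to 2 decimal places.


Given: distance = 10000 km, speed = 200000 km/s
Delay = distance / speed = 10000 / 200000 seconds
Delay in ms = 10000 * 1000 / 200000
Delay = 50.0000 ms
Rounded to 2 dp = 50.00 ms

50.00


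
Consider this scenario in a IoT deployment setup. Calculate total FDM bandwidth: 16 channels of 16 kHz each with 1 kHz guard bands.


Given: 16 channels, 16 kHz each, guard = 1 kHz
Channel bandwidth = 16 * 16 = 256 kHz
Guard bands = 15 gaps * 1 kHz = 15 kHz
Total = 256 + 15 = 271 kHz

271


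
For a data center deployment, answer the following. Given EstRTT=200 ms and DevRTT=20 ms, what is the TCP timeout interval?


Given: EstRTT = 200 ms, DevRTT = 20 ms
Timeout = EstRTT + 4 * DevRTT
4 * DevRTT = 4 * 20 = 80
Timeout = 200 + 80 = 280 ms

280


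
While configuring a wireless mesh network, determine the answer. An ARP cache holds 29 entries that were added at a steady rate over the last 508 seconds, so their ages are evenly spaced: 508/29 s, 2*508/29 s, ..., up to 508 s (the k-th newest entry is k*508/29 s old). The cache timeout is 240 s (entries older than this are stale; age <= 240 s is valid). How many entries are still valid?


Ages are k * 508/29 s for k = 1..29 (spacing = 17.5172 s).
Entry k is valid iff k * 508/29 <= 240 iff k <= 29 * 240 / 508 = 13.7008
n_valid = floor(13.7008) = 13
(n_stale = 29 - 13 = 16)

13


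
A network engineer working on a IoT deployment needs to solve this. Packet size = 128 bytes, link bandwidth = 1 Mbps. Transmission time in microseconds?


Given: packet = 128 bytes, bandwidth = 1 Mbps
Packet in bits = 128 * 8 = 1024 bits
Bandwidth = 1 * 10^6 = 1000000 bps
Time = 1024 / 1000000 seconds
Time in us = 1024 * 10^6 / 1000000 = 1024

1024


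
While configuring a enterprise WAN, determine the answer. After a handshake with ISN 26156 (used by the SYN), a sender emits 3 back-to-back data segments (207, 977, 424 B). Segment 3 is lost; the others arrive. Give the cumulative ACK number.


SYN uses sequence number 26156; first data byte = ISN + 1 = 26157.
Segment 1: SEQ = 26157, len = 207 B, covers [26157, 26363]
Segment 2: SEQ = 26364, len = 977 B, covers [26364, 27340]
Segment 3: SEQ = 27341, len = 424 B, covers [27341, 27764] [LOST]
In-order data received: bytes [26157, 27340] (segments 1..2).
Segment 3 missing -> gap begins at byte 27341.
Cumulative ACK = next expected in-order byte = 26157 + 207 + 977 = 27341

27341


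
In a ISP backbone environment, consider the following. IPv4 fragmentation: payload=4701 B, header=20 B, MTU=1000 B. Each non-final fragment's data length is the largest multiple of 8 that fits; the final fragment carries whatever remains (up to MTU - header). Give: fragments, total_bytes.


Max data per non-final fragment = floor((MTU - header)/8)*8 = floor((1000 - 20)/8)*8 = floor(980/8)*8 = 976 B
Final fragment needs no 8-byte alignment: it can carry up to MTU - header = 980 B
Non-final fragments needed = ceil((payload - 980) / 976) = ceil(3721/976) = ceil(3.8125) = 4
Number of fragments = 4 + 1 = 5
Fragment sizes (data): 4 * 976 B + 797 B (last, 797 <= 980 OK)
Total bytes sent = payload + n_frags * header = 4701 + 5*20 = 4701 + 100 = 4801 B

5, 4801


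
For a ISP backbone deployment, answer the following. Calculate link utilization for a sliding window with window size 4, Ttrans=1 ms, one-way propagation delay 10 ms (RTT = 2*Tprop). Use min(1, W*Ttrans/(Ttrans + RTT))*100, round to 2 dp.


Given: W = 4, Ttrans = 1 ms, RTT = 20 ms (= 2 * Tprop, Tprop = 10 ms)
Cycle time = Ttrans + RTT = 1 + 20 = 21 ms (first packet sent until its ACK returns)
W * Ttrans = 4 * 1 = 4 ms of sending per cycle
W * Ttrans / (Ttrans + RTT) = 4 / 21 = 0.190476
U = min(1, 0.190476) = 0.190476
U% = 19.05%

19.05


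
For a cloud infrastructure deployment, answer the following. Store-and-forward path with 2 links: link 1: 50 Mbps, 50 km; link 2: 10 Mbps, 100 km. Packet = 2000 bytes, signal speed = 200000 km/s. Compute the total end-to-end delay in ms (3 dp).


Packet = 2000 bytes = 16000 bits. Store-and-forward: sum (t_trans + t_prop) per link.
Link 1: t_trans = 16000/(50*10^6) s = 0.3200 ms; t_prop = 50/200000 s = 0.2500 ms; subtotal = 0.5700 ms
Link 2: t_trans = 16000/(10*10^6) s = 1.6000 ms; t_prop = 100/200000 s = 0.5000 ms; subtotal = 2.1000 ms
End-to-end = 0.5700 + 2.1000 = 2.6700 ms -> 2.670 ms (3 dp)

2.670


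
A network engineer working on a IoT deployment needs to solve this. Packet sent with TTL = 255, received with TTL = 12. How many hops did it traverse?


Given: initial TTL = 255, received TTL = 12
Hops = initial TTL - received TTL
Hops = 255 - 12 = 243

243


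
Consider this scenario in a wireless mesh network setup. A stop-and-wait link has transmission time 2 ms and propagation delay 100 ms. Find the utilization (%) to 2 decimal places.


Given: Ttrans = 2 ms, Tprop = 100 ms
RTT = 2 * Tprop = 2 * 100 = 200 ms
U = Ttrans / (Ttrans + RTT)
U = 2 / (2 + 200)
U = 2 / 202 = 0.009901
U% = 0.99%

0.99


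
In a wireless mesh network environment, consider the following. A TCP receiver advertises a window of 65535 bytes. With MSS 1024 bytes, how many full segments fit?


Given: RWND = 65535 bytes, MSS = 1024 bytes
Full segments = floor(RWND / MSS)
Full segments = floor(65535 / 1024)
Full segments = floor(63.999) = 63

63


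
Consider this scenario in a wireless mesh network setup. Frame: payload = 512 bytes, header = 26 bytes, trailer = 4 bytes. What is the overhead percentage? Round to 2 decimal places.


Given: payload = 512 B, header = 26 B, trailer = 4 B
Overhead bytes = header + trailer = 26 + 4 = 30
Total frame = payload + overhead = 512 + 30 = 542
Overhead % = 30 / 542 * 100 = 5.5351% -> 5.54% (2 dp)

5.54


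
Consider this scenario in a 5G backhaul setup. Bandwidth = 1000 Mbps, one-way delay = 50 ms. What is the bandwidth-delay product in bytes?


Given: bandwidth = 1000 Mbps, delay = 50 ms
BDP in bits = 1000 * 10^6 * 50 / 1000
BDP in bits = 50000000
BDP in bytes = 50000000 / 8 = 6250000

6250000


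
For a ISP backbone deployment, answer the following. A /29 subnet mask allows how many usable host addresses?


Given: subnet mask /29
Host bits = 32 - 29 = 3
Total addresses = 2^3 = 8
Usable hosts = 8 - 2 (network + broadcast) = 6

6


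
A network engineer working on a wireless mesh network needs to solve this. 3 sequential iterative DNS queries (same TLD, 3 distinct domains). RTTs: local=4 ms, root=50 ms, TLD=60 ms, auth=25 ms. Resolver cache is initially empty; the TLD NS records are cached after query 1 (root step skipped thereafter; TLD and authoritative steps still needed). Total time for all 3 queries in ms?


Lookup 1 (cold cache): local + root + TLD + auth = 4 + 50 + 60 + 25 = 139 ms
Lookups 2..3 (TLD NS cached -> skip root; new domain -> still ask TLD and auth): local + TLD + auth = 4 + 60 + 25 = 89 ms each
Remaining 2 lookups: 2 * 89 = 178 ms
Total = 139 + 178 = 317 ms

317


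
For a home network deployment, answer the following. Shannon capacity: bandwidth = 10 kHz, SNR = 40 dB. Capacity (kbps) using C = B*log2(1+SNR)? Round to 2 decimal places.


Given: B = 10 kHz, SNR = 40 dB
SNR linear = 10^(40/10) = 10000
1 + SNR = 10001
log2(10001) = 13.2878566418
C = 10 * 1000 * 13.2878566418 = 132878.5664 bps
C = 132.878566 kbps -> 132.88 kbps (2 dp)

132.88


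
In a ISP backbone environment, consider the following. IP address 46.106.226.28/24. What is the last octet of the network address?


Given: IP = 46.106.226.28, prefix = /24
Subnet mask = 255.255.255.0
Last octet of IP: 28
Last octet of mask: 0
Network last octet = 28 AND 0 = 0

0


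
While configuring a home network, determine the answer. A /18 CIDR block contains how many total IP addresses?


Given: CIDR prefix /18
Host bits = 32 - 18 = 14
Total addresses = 2^14 = 16384

16384


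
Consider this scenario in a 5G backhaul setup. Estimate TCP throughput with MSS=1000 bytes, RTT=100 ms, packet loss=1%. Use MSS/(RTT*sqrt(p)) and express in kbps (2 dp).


Given: MSS = 1000 bytes, RTT = 100 ms, loss = 1%
RTT in seconds = 100 / 1000 = 0.1
Loss rate = 1% = 0.01
sqrt(loss) = sqrt(0.01) = 0.1
Throughput (bytes/s) = 1000 / (0.1 * 0.1) = 100000.0000
Throughput (kbps) = 100000.0000 * 8 / 1000 = 800.000000 -> 800.00 kbps (2 dp)

800.00


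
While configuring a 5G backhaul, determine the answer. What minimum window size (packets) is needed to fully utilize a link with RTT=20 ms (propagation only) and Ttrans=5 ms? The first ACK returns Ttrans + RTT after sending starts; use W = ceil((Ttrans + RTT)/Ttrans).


Given: Ttrans = 5 ms, RTT = 20 ms (= 2 * Tprop, Tprop = 10 ms)
Time until first ACK returns = Ttrans + RTT = 5 + 20 = 25 ms
Need W * Ttrans >= Ttrans + RTT  ->  W >= (Ttrans + RTT) / Ttrans
(Ttrans + RTT) / Ttrans = 25 / 5 = 5
W_min = ceil(5) = 5

5


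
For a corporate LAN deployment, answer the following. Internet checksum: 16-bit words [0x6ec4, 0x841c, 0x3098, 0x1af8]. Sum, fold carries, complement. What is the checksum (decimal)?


Given words: [0x6ec4, 0x841c, 0x3098, 0x1af8]
Step 1: Sum all words
Raw sum = 28356 + 33820 + 12440 + 6904 = 81520
Step 2: Fold carry: (15984 + 1) = 15985
One's complement = ~15985 & 0xFFFF = 49550

49550


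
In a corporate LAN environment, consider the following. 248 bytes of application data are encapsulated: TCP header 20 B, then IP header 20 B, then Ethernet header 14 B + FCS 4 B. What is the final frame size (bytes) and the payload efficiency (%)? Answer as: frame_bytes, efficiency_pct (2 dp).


TCP segment = 248 + 20 = 268 B
IP packet = 268 + 20 = 288 B
Ethernet frame = 288 + 14 + 4 = 306 B
Efficiency = app / frame = 248 / 306 = 0.810458 = 81.0458% -> 81.05% (2 dp)

306, 81.05


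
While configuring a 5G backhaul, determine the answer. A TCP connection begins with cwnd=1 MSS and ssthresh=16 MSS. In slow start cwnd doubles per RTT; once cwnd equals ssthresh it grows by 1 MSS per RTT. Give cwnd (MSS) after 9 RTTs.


RTT 0: cwnd = 1 MSS (initial)
RTT 1: cwnd = 2 MSS (slow start, doubled)
RTT 2: cwnd = 4 MSS (slow start, doubled)
RTT 3: cwnd = 8 MSS (slow start, doubled)
RTT 4: cwnd = 16 MSS (slow start, doubled)
RTT 5: cwnd = 17 MSS (congestion avoidance, +1)
RTT 6: cwnd = 18 MSS (congestion avoidance, +1)
RTT 7: cwnd = 19 MSS (congestion avoidance, +1)
RTT 8: cwnd = 20 MSS (congestion avoidance, +1)
RTT 9: cwnd = 21 MSS (congestion avoidance, +1)

21


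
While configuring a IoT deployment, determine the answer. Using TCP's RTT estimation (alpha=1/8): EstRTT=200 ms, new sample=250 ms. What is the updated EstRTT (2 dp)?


Given: EstRTT = 200 ms, SampleRTT = 250 ms, alpha = 1/8
New EstRTT = (1 - alpha) * EstRTT + alpha * SampleRTT
(7/8) * 200 = 175
(1/8) * 250 = 31.25
New EstRTT = 175 + 31.25 = 206.25 ms -> 206.25 ms (2 dp)

206.25
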